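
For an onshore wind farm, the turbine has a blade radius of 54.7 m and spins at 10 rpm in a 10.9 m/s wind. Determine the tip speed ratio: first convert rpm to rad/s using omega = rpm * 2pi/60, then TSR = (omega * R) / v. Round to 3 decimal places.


Convert rotational speed to rad/s:
  omega = 10 * 2 * pi / 60 = 1.0472 rad/s
Compute tip speed:
  v_tip = omega * R = 1.0472 * 54.7 = 57.282 m/s
Tip speed ratio:
  TSR = v_tip / v_wind = 57.282 / 10.9 = 5.255

5.255


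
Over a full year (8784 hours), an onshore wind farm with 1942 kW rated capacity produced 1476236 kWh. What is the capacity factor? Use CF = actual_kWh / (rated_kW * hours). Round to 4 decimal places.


Capacity factor = actual output / maximum possible output
Maximum possible = rated * hours = 1942 * 8784 = 17058528 kWh
CF = 1476236 / 17058528
CF = 0.0865

0.0865


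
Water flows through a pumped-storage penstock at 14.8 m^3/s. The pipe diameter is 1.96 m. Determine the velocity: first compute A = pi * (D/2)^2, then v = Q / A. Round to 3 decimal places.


Compute pipe cross-sectional area:
  A = pi * (D/2)^2 = pi * (1.96/2)^2 = 3.0172 m^2
Calculate velocity:
  v = Q / A = 14.8 / 3.0172
  v = 4.905 m/s

4.905


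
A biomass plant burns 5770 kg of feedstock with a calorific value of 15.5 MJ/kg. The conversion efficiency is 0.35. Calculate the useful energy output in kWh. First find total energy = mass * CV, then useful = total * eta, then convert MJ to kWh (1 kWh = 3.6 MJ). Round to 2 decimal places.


Total energy = mass * CV = 5770 * 15.5 = 89435.0 MJ
Useful energy = total * eta = 89435.0 * 0.35 = 31302.25 MJ
Convert to kWh: 31302.25 / 3.6
Useful energy = 8695.07 kWh

8695.07


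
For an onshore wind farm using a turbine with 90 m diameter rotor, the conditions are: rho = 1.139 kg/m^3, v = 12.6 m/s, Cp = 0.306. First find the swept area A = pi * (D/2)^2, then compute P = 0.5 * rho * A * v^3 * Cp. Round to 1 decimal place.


Step 1 -- Compute swept area:
  A = pi * (D/2)^2 = pi * (90/2)^2 = 6361.73 m^2
Step 2 -- Apply wind power equation:
  P = 0.5 * rho * A * v^3 * Cp
  v^3 = 12.6^3 = 2000.376
  P = 0.5 * 1.139 * 6361.73 * 2000.376 * 0.306
  P = 2217694.4 W

2217694.4


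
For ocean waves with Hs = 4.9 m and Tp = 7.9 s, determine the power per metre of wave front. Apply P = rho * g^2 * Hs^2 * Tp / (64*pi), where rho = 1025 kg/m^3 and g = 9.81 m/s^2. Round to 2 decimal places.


Apply wave power formula:
  g^2 = 9.81^2 = 96.2361
  Hs^2 = 4.9^2 = 24.01
  Numerator = rho * g^2 * Hs^2 * Tp = 1025 * 96.2361 * 24.01 * 7.9 = 18710316.39
  Denominator = 64 * pi = 201.0619
  P = 18710316.39 / 201.0619 = 93057.48 W/m

93057.48


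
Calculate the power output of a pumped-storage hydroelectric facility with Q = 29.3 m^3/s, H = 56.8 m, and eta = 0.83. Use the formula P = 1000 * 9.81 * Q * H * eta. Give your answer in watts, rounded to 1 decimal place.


Apply the hydropower formula P = rho * g * Q * H * eta
rho * g = 1000 * 9.81 = 9810.0
P = 9810.0 * 29.3 * 56.8 * 0.83
P = 13550741.4 W

13550741.4


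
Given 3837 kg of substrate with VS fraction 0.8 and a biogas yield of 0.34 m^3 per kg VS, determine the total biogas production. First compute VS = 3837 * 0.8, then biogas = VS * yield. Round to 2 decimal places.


Compute volatile solids:
  VS = mass * VS_fraction = 3837 * 0.8 = 3069.6 kg
Calculate biogas volume:
  Biogas = VS * specific_yield = 3069.6 * 0.34
  Biogas = 1043.66 m^3

1043.66


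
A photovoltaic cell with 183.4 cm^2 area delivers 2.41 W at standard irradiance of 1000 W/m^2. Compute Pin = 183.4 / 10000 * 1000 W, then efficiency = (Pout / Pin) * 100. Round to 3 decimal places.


First compute the input power:
  Pin = area_cm2 / 10000 * G = 183.4 / 10000 * 1000 = 18.34 W
Then compute efficiency:
  Efficiency = (Pout / Pin) * 100 = (2.41 / 18.34) * 100
  Efficiency = 13.141%

13.141


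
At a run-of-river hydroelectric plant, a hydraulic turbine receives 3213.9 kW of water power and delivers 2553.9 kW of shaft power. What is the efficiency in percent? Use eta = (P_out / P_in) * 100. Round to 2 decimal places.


Turbine efficiency = (output power / input power) * 100
eta = (2553.9 / 3213.9) * 100
eta = 79.46%

79.46


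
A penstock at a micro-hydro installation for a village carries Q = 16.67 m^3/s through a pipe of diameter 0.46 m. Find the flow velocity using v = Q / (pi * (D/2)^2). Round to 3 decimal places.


Compute pipe cross-sectional area:
  A = pi * (D/2)^2 = pi * (0.46/2)^2 = 0.1662 m^2
Calculate velocity:
  v = Q / A = 16.67 / 0.1662
  v = 100.307 m/s

100.307


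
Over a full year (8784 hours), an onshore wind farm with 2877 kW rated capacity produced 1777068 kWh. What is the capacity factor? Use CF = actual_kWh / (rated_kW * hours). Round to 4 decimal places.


Capacity factor = actual output / maximum possible output
Maximum possible = rated * hours = 2877 * 8784 = 25271568 kWh
CF = 1777068 / 25271568
CF = 0.0703

0.0703


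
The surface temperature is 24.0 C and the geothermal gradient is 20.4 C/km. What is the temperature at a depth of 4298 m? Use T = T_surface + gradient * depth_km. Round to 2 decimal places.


Convert depth to km: 4298 / 1000 = 4.298 km
Temperature increase = gradient * depth_km = 20.4 * 4.298 = 87.68 C
Temperature at depth = T_surface + delta_T = 24.0 + 87.68
T = 111.68 C

111.68


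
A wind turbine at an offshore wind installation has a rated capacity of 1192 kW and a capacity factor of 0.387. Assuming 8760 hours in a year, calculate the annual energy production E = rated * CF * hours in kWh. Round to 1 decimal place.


Annual energy = rated_kW * capacity_factor * hours_per_year
Given: P_rated = 1192 kW, CF = 0.387, hours = 8760
E = 1192 * 0.387 * 8760
E = 4041023.0 kWh

4041023.0


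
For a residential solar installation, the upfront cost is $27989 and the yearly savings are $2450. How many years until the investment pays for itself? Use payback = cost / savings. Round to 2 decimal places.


Simple payback period = initial cost / annual savings
Payback = 27989 / 2450
Payback = 11.42 years

11.42


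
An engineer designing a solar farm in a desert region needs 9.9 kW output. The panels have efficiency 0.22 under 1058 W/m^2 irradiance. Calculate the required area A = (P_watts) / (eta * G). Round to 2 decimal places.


Convert target power to watts: P = 9.9 * 1000 = 9900.0 W
Compute denominator: eta * G = 0.22 * 1058 = 232.76
Required area A = P / (eta * G) = 9900.0 / 232.76
A = 42.53 m^2

42.53


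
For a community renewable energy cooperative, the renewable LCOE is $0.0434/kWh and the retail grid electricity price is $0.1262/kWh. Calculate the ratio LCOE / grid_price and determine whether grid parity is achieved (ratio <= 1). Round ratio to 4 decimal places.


Compare LCOE to grid price:
  LCOE = $0.0434/kWh, Grid price = $0.1262/kWh
  Ratio = LCOE / grid_price = 0.0434 / 0.1262 = 0.3439
  Grid parity achieved (ratio <= 1)? yes

0.3439


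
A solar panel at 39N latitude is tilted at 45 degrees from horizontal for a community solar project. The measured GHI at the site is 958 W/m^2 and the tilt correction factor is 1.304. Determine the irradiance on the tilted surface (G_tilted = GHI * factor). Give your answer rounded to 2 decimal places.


Identify the given values:
  GHI = 958 W/m^2, tilt correction factor = 1.304
Apply the formula G_tilted = GHI * factor:
  G_tilted = 958 * 1.304
  G_tilted = 1249.23 W/m^2

1249.23


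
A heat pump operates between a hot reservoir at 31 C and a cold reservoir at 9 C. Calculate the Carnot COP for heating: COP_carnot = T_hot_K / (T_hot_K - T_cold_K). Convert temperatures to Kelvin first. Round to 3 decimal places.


Convert to Kelvin:
  T_hot = 31 + 273.15 = 304.15 K
  T_cold = 9 + 273.15 = 282.15 K
Apply Carnot COP formula:
  COP = T_hot_K / (T_hot_K - T_cold_K) = 304.15 / 22.0
  COP = 13.825

13.825


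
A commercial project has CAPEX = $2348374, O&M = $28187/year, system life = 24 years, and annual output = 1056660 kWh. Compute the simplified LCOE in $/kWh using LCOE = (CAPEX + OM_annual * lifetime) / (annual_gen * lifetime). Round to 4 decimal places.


Total cost = CAPEX + OM * lifetime = 2348374 + 28187 * 24 = 2348374 + 676488 = 3024862
Total generation = annual * lifetime = 1056660 * 24 = 25359840 kWh
LCOE = 3024862 / 25359840
LCOE = 0.1193 $/kWh

0.1193


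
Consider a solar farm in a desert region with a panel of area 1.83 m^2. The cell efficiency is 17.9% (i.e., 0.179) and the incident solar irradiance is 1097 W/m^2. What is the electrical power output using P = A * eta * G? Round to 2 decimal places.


Use the solar power formula P = A * eta * G.
Given: A = 1.83 m^2, eta = 0.179, G = 1097 W/m^2
P = 1.83 * 0.179 * 1097
P = 359.34 W

359.34


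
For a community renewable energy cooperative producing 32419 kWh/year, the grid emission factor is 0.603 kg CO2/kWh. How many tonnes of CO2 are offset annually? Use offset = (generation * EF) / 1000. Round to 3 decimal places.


CO2 offset in kg = generation * emission_factor
CO2 offset = 32419 * 0.603 = 19548.66 kg
Convert to tonnes:
  CO2 offset = 19548.66 / 1000 = 19.549 tonnes

19.549


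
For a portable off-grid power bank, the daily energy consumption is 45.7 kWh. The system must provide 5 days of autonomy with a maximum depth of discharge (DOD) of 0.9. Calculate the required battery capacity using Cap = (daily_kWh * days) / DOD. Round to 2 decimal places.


Total energy needed = daily * days = 45.7 * 5 = 228.5 kWh
Account for depth of discharge:
  Cap = total_energy / DOD = 228.5 / 0.9
  Cap = 253.89 kWh

253.89


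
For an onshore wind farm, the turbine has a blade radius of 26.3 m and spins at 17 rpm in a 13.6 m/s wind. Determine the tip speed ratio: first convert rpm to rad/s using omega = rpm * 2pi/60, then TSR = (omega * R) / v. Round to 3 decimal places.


Convert rotational speed to rad/s:
  omega = 17 * 2 * pi / 60 = 1.7802 rad/s
Compute tip speed:
  v_tip = omega * R = 1.7802 * 26.3 = 46.82 m/s
Tip speed ratio:
  TSR = v_tip / v_wind = 46.82 / 13.6 = 3.443

3.443


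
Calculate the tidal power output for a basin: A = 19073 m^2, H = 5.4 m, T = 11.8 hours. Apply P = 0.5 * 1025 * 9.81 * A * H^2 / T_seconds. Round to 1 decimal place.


Convert period to seconds: T = 11.8 * 3600 = 42480.0 s
H^2 = 5.4^2 = 29.16
P = 0.5 * rho * g * A * H^2 / T
P = 0.5 * 1025 * 9.81 * 19073 * 29.16 / 42480.0
P = 65824.1 W

65824.1


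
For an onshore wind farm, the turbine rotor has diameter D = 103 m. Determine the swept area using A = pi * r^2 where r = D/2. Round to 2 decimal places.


Compute the rotor radius:
  r = D / 2 = 103 / 2 = 51.5 m
Calculate swept area:
  A = pi * r^2 = pi * 51.5^2
  A = 8332.29 m^2

8332.29


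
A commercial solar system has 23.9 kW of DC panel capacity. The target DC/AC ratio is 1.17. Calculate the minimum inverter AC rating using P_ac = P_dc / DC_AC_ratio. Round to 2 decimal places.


The inverter AC capacity is determined by the DC/AC ratio.
Given: P_dc = 23.9 kW, DC/AC ratio = 1.17
P_ac = P_dc / ratio = 23.9 / 1.17
P_ac = 20.43 kW

20.43


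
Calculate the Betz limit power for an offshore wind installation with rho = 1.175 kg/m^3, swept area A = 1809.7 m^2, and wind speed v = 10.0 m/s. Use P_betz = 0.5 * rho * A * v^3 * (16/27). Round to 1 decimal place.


The Betz coefficient Cp_max = 16/27 = 0.5926
v^3 = 10.0^3 = 1000.0
P_betz = 0.5 * rho * A * v^3 * Cp_max
P_betz = 0.5 * 1.175 * 1809.7 * 1000.0 * 0.5926
P_betz = 630043.7 W

630043.7


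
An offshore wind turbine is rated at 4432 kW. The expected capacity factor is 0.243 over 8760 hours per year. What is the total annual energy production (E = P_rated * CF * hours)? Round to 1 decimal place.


Annual energy = rated_kW * capacity_factor * hours_per_year
Given: P_rated = 4432 kW, CF = 0.243, hours = 8760
E = 4432 * 0.243 * 8760
E = 9434309.8 kWh

9434309.8


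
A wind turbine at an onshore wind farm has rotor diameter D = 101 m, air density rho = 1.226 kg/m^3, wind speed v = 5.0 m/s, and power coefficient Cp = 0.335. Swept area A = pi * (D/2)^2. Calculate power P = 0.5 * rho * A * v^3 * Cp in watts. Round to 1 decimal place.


Step 1 -- Compute swept area:
  A = pi * (D/2)^2 = pi * (101/2)^2 = 8011.85 m^2
Step 2 -- Apply wind power equation:
  P = 0.5 * rho * A * v^3 * Cp
  v^3 = 5.0^3 = 125.0
  P = 0.5 * 1.226 * 8011.85 * 125.0 * 0.335
  P = 205659.1 W

205659.1


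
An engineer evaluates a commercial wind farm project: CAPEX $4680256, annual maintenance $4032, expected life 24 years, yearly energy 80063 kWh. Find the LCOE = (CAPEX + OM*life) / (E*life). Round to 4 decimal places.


Total cost = CAPEX + OM * lifetime = 4680256 + 4032 * 24 = 4680256 + 96768 = 4777024
Total generation = annual * lifetime = 80063 * 24 = 1921512 kWh
LCOE = 4777024 / 1921512
LCOE = 2.4861 $/kWh

2.4861


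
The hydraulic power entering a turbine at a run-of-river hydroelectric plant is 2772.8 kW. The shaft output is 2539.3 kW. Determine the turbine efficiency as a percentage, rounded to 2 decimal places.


Turbine efficiency = (output power / input power) * 100
eta = (2539.3 / 2772.8) * 100
eta = 91.58%

91.58


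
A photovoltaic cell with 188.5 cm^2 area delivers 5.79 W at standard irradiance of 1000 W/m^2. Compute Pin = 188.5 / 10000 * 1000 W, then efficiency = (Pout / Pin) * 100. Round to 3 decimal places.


First compute the input power:
  Pin = area_cm2 / 10000 * G = 188.5 / 10000 * 1000 = 18.85 W
Then compute efficiency:
  Efficiency = (Pout / Pin) * 100 = (5.79 / 18.85) * 100
  Efficiency = 30.716%

30.716


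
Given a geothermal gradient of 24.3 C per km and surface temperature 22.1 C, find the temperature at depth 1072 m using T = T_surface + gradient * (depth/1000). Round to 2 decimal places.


Convert depth to km: 1072 / 1000 = 1.072 km
Temperature increase = gradient * depth_km = 24.3 * 1.072 = 26.05 C
Temperature at depth = T_surface + delta_T = 22.1 + 26.05
T = 48.15 C

48.15


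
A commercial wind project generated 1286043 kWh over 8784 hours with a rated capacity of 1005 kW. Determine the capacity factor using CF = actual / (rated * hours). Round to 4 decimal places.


Capacity factor = actual output / maximum possible output
Maximum possible = rated * hours = 1005 * 8784 = 8827920 kWh
CF = 1286043 / 8827920
CF = 0.1457

0.1457


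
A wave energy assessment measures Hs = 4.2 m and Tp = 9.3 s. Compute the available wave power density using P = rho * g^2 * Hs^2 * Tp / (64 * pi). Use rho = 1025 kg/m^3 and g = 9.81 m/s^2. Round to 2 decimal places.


Apply wave power formula:
  g^2 = 9.81^2 = 96.2361
  Hs^2 = 4.2^2 = 17.64
  Numerator = rho * g^2 * Hs^2 * Tp = 1025 * 96.2361 * 17.64 * 9.3 = 16182417.79
  Denominator = 64 * pi = 201.0619
  P = 16182417.79 / 201.0619 = 80484.74 W/m

80484.74


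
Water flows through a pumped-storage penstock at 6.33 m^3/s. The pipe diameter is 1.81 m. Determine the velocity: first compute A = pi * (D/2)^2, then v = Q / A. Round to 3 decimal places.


Compute pipe cross-sectional area:
  A = pi * (D/2)^2 = pi * (1.81/2)^2 = 2.573 m^2
Calculate velocity:
  v = Q / A = 6.33 / 2.573
  v = 2.460 m/s

2.460


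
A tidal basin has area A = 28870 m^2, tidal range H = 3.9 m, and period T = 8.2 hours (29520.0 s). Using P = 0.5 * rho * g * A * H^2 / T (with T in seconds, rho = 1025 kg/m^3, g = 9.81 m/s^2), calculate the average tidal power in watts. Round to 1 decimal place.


Convert period to seconds: T = 8.2 * 3600 = 29520.0 s
H^2 = 3.9^2 = 15.21
P = 0.5 * rho * g * A * H^2 / T
P = 0.5 * 1025 * 9.81 * 28870 * 15.21 / 29520.0
P = 74786.4 W

74786.4


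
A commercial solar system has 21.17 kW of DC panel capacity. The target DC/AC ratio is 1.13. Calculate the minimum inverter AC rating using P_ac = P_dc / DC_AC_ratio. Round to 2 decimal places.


The inverter AC capacity is determined by the DC/AC ratio.
Given: P_dc = 21.17 kW, DC/AC ratio = 1.13
P_ac = P_dc / ratio = 21.17 / 1.13
P_ac = 18.73 kW

18.73


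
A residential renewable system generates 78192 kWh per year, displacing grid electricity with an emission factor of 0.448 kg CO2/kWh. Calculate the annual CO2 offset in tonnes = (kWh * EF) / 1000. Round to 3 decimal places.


CO2 offset in kg = generation * emission_factor
CO2 offset = 78192 * 0.448 = 35030.02 kg
Convert to tonnes:
  CO2 offset = 35030.02 / 1000 = 35.030 tonnes

35.030


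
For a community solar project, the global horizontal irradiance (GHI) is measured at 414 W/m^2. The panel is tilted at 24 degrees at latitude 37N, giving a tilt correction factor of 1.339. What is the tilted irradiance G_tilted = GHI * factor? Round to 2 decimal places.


Identify the given values:
  GHI = 414 W/m^2, tilt correction factor = 1.339
Apply the formula G_tilted = GHI * factor:
  G_tilted = 414 * 1.339
  G_tilted = 554.35 W/m^2

554.35


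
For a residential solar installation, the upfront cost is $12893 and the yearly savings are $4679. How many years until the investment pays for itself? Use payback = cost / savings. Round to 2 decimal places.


Simple payback period = initial cost / annual savings
Payback = 12893 / 4679
Payback = 2.76 years

2.76


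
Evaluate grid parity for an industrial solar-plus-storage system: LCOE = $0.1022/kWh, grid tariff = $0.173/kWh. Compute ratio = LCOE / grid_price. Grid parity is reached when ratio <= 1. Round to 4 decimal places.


Compare LCOE to grid price:
  LCOE = $0.1022/kWh, Grid price = $0.173/kWh
  Ratio = LCOE / grid_price = 0.1022 / 0.173 = 0.5908
  Grid parity achieved (ratio <= 1)? yes

0.5908


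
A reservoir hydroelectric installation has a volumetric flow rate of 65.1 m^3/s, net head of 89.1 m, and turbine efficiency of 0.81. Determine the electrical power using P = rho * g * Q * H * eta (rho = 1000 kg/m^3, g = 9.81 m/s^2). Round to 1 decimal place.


Apply the hydropower formula P = rho * g * Q * H * eta
rho * g = 1000 * 9.81 = 9810.0
P = 9810.0 * 65.1 * 89.1 * 0.81
P = 46090637.9 W

46090637.9


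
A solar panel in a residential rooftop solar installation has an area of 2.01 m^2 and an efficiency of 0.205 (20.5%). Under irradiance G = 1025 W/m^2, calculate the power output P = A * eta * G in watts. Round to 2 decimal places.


Use the solar power formula P = A * eta * G.
Given: A = 2.01 m^2, eta = 0.205, G = 1025 W/m^2
P = 2.01 * 0.205 * 1025
P = 422.35 W

422.35


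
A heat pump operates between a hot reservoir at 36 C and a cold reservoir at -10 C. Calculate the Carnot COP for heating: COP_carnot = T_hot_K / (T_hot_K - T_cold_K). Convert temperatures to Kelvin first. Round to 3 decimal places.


Convert to Kelvin:
  T_hot = 36 + 273.15 = 309.15 K
  T_cold = -10 + 273.15 = 263.15 K
Apply Carnot COP formula:
  COP = T_hot_K / (T_hot_K - T_cold_K) = 309.15 / 46.0
  COP = 6.721

6.721


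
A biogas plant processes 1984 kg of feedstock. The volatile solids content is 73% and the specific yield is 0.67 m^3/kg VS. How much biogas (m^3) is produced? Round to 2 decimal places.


Compute volatile solids:
  VS = mass * VS_fraction = 1984 * 0.73 = 1448.32 kg
Calculate biogas volume:
  Biogas = VS * specific_yield = 1448.32 * 0.67
  Biogas = 970.37 m^3

970.37


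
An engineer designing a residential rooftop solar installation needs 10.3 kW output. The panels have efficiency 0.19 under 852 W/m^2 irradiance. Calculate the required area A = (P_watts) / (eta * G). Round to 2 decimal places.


Convert target power to watts: P = 10.3 * 1000 = 10300.0 W
Compute denominator: eta * G = 0.19 * 852 = 161.88
Required area A = P / (eta * G) = 10300.0 / 161.88
A = 63.63 m^2

63.63


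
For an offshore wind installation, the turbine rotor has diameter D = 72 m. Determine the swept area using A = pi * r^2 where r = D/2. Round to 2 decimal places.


Compute the rotor radius:
  r = D / 2 = 72 / 2 = 36.0 m
Calculate swept area:
  A = pi * r^2 = pi * 36.0^2
  A = 4071.50 m^2

4071.50


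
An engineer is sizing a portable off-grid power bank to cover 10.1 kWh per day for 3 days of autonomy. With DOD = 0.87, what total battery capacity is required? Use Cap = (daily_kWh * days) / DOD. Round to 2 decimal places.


Total energy needed = daily * days = 10.1 * 3 = 30.3 kWh
Account for depth of discharge:
  Cap = total_energy / DOD = 30.3 / 0.87
  Cap = 34.83 kWh

34.83


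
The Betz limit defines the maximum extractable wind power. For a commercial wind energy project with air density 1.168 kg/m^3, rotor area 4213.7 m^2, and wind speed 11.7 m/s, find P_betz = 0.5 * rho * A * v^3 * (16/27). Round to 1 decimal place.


The Betz coefficient Cp_max = 16/27 = 0.5926
v^3 = 11.7^3 = 1601.613
P_betz = 0.5 * rho * A * v^3 * Cp_max
P_betz = 0.5 * 1.168 * 4213.7 * 1601.613 * 0.5926
P_betz = 2335555.9 W

2335555.9


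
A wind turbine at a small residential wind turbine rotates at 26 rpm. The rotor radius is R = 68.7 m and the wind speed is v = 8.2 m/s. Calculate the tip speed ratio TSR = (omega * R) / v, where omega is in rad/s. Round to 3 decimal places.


Convert rotational speed to rad/s:
  omega = 26 * 2 * pi / 60 = 2.7227 rad/s
Compute tip speed:
  v_tip = omega * R = 2.7227 * 68.7 = 187.05 m/s
Tip speed ratio:
  TSR = v_tip / v_wind = 187.05 / 8.2 = 22.811

22.811


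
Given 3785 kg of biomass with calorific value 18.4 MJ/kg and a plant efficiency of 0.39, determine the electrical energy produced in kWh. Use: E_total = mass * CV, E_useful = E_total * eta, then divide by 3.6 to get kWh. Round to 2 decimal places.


Total energy = mass * CV = 3785 * 18.4 = 69644.0 MJ
Useful energy = total * eta = 69644.0 * 0.39 = 27161.16 MJ
Convert to kWh: 27161.16 / 3.6
Useful energy = 7544.77 kWh

7544.77


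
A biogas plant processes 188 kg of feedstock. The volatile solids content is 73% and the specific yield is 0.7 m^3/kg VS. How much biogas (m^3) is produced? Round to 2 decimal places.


Compute volatile solids:
  VS = mass * VS_fraction = 188 * 0.73 = 137.24 kg
Calculate biogas volume:
  Biogas = VS * specific_yield = 137.24 * 0.7
  Biogas = 96.07 m^3

96.07


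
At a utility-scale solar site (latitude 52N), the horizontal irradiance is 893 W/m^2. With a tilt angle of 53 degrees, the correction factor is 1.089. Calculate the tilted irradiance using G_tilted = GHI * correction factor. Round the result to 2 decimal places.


Identify the given values:
  GHI = 893 W/m^2, tilt correction factor = 1.089
Apply the formula G_tilted = GHI * factor:
  G_tilted = 893 * 1.089
  G_tilted = 972.48 W/m^2

972.48


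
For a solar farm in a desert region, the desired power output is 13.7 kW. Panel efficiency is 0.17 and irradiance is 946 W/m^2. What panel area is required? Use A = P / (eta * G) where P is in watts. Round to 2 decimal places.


Convert target power to watts: P = 13.7 * 1000 = 13700.0 W
Compute denominator: eta * G = 0.17 * 946 = 160.82
Required area A = P / (eta * G) = 13700.0 / 160.82
A = 85.19 m^2

85.19


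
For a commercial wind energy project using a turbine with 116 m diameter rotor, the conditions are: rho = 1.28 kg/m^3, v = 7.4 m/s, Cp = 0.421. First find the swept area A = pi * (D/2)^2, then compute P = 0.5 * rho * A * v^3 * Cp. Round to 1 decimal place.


Step 1 -- Compute swept area:
  A = pi * (D/2)^2 = pi * (116/2)^2 = 10568.32 m^2
Step 2 -- Apply wind power equation:
  P = 0.5 * rho * A * v^3 * Cp
  v^3 = 7.4^3 = 405.224
  P = 0.5 * 1.28 * 10568.32 * 405.224 * 0.421
  P = 1153886.5 W

1153886.5


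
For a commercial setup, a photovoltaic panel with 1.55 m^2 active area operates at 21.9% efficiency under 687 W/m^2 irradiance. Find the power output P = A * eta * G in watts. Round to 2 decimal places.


Use the solar power formula P = A * eta * G.
Given: A = 1.55 m^2, eta = 0.219, G = 687 W/m^2
P = 1.55 * 0.219 * 687
P = 233.20 W

233.20


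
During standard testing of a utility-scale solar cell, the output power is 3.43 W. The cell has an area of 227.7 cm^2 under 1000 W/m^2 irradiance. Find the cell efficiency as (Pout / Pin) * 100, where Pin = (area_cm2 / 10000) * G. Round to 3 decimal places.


First compute the input power:
  Pin = area_cm2 / 10000 * G = 227.7 / 10000 * 1000 = 22.77 W
Then compute efficiency:
  Efficiency = (Pout / Pin) * 100 = (3.43 / 22.77) * 100
  Efficiency = 15.064%

15.064


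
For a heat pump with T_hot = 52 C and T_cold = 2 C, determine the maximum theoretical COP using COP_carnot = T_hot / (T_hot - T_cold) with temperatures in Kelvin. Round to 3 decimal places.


Convert to Kelvin:
  T_hot = 52 + 273.15 = 325.15 K
  T_cold = 2 + 273.15 = 275.15 K
Apply Carnot COP formula:
  COP = T_hot_K / (T_hot_K - T_cold_K) = 325.15 / 50.0
  COP = 6.503

6.503


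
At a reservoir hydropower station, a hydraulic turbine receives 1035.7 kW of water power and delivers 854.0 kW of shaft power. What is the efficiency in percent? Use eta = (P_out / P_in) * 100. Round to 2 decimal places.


Turbine efficiency = (output power / input power) * 100
eta = (854.0 / 1035.7) * 100
eta = 82.46%

82.46


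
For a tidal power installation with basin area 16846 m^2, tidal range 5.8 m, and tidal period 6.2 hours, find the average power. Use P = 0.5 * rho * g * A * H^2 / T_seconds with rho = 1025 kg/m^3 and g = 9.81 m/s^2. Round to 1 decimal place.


Convert period to seconds: T = 6.2 * 3600 = 22320.0 s
H^2 = 5.8^2 = 33.64
P = 0.5 * rho * g * A * H^2 / T
P = 0.5 * 1025 * 9.81 * 16846 * 33.64 / 22320.0
P = 127650.2 W

127650.2


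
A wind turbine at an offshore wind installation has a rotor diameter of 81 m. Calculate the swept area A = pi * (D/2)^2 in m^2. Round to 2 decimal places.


Compute the rotor radius:
  r = D / 2 = 81 / 2 = 40.5 m
Calculate swept area:
  A = pi * r^2 = pi * 40.5^2
  A = 5153.00 m^2

5153.00


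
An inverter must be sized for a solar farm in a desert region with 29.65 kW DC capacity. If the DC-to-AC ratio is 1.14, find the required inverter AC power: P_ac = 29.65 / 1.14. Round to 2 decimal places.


The inverter AC capacity is determined by the DC/AC ratio.
Given: P_dc = 29.65 kW, DC/AC ratio = 1.14
P_ac = P_dc / ratio = 29.65 / 1.14
P_ac = 26.01 kW

26.01


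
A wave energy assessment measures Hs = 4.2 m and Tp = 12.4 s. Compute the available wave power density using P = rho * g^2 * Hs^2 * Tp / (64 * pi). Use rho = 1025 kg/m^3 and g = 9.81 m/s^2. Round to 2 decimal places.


Apply wave power formula:
  g^2 = 9.81^2 = 96.2361
  Hs^2 = 4.2^2 = 17.64
  Numerator = rho * g^2 * Hs^2 * Tp = 1025 * 96.2361 * 17.64 * 12.4 = 21576557.06
  Denominator = 64 * pi = 201.0619
  P = 21576557.06 / 201.0619 = 107312.99 W/m

107312.99


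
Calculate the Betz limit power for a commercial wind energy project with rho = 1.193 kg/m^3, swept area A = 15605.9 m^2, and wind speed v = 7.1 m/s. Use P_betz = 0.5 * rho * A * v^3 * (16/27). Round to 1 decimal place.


The Betz coefficient Cp_max = 16/27 = 0.5926
v^3 = 7.1^3 = 357.911
P_betz = 0.5 * rho * A * v^3 * Cp_max
P_betz = 0.5 * 1.193 * 15605.9 * 357.911 * 0.5926
P_betz = 1974379.0 W

1974379.0


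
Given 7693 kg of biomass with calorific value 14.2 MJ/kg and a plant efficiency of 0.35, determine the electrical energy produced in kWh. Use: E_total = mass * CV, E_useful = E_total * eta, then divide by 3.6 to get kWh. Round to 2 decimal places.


Total energy = mass * CV = 7693 * 14.2 = 109240.6 MJ
Useful energy = total * eta = 109240.6 * 0.35 = 38234.21 MJ
Convert to kWh: 38234.21 / 3.6
Useful energy = 10620.61 kWh

10620.61


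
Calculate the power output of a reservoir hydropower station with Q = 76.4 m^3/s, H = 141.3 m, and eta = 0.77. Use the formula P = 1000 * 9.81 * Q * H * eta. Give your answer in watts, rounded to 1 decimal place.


Apply the hydropower formula P = rho * g * Q * H * eta
rho * g = 1000 * 9.81 = 9810.0
P = 9810.0 * 76.4 * 141.3 * 0.77
P = 81544608.7 W

81544608.7


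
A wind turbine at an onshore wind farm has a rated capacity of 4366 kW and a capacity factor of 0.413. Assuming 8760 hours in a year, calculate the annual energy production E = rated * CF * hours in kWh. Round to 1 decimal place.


Annual energy = rated_kW * capacity_factor * hours_per_year
Given: P_rated = 4366 kW, CF = 0.413, hours = 8760
E = 4366 * 0.413 * 8760
E = 15795664.1 kWh

15795664.1


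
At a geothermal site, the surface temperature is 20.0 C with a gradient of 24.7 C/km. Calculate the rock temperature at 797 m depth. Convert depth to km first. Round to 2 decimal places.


Convert depth to km: 797 / 1000 = 0.797 km
Temperature increase = gradient * depth_km = 24.7 * 0.797 = 19.69 C
Temperature at depth = T_surface + delta_T = 20.0 + 19.69
T = 39.69 C

39.69


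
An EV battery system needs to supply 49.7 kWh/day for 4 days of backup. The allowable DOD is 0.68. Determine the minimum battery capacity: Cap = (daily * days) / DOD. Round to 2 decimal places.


Total energy needed = daily * days = 49.7 * 4 = 198.8 kWh
Account for depth of discharge:
  Cap = total_energy / DOD = 198.8 / 0.68
  Cap = 292.35 kWh

292.35


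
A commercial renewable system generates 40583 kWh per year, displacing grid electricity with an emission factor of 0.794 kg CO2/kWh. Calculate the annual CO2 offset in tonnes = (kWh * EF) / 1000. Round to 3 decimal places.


CO2 offset in kg = generation * emission_factor
CO2 offset = 40583 * 0.794 = 32222.9 kg
Convert to tonnes:
  CO2 offset = 32222.9 / 1000 = 32.223 tonnes

32.223


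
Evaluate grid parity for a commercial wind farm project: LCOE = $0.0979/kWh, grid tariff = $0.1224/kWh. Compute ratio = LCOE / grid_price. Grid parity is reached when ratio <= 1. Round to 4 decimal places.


Compare LCOE to grid price:
  LCOE = $0.0979/kWh, Grid price = $0.1224/kWh
  Ratio = LCOE / grid_price = 0.0979 / 0.1224 = 0.7998
  Grid parity achieved (ratio <= 1)? yes

0.7998


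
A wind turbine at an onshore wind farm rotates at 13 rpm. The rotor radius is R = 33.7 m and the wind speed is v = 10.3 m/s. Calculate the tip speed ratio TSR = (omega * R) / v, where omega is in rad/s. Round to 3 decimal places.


Convert rotational speed to rad/s:
  omega = 13 * 2 * pi / 60 = 1.3614 rad/s
Compute tip speed:
  v_tip = omega * R = 1.3614 * 33.7 = 45.878 m/s
Tip speed ratio:
  TSR = v_tip / v_wind = 45.878 / 10.3 = 4.454

4.454


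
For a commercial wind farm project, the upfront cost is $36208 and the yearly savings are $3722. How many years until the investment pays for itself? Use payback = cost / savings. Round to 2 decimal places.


Simple payback period = initial cost / annual savings
Payback = 36208 / 3722
Payback = 9.73 years

9.73


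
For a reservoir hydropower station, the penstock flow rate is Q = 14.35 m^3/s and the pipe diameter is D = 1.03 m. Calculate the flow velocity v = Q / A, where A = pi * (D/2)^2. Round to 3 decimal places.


Compute pipe cross-sectional area:
  A = pi * (D/2)^2 = pi * (1.03/2)^2 = 0.8332 m^2
Calculate velocity:
  v = Q / A = 14.35 / 0.8332
  v = 17.222 m/s

17.222


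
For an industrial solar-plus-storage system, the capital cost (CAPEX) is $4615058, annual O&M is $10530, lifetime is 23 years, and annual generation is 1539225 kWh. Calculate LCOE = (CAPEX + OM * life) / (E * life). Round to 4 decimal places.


Total cost = CAPEX + OM * lifetime = 4615058 + 10530 * 23 = 4615058 + 242190 = 4857248
Total generation = annual * lifetime = 1539225 * 23 = 35402175 kWh
LCOE = 4857248 / 35402175
LCOE = 0.1372 $/kWh

0.1372


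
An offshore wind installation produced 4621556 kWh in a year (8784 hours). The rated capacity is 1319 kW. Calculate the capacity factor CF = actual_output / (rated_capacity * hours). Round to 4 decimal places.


Capacity factor = actual output / maximum possible output
Maximum possible = rated * hours = 1319 * 8784 = 11586096 kWh
CF = 4621556 / 11586096
CF = 0.3989

0.3989


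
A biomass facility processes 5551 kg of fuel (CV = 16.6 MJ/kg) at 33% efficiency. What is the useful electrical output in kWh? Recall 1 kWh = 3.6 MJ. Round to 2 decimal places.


Total energy = mass * CV = 5551 * 16.6 = 92146.6 MJ
Useful energy = total * eta = 92146.6 * 0.33 = 30408.38 MJ
Convert to kWh: 30408.38 / 3.6
Useful energy = 8446.77 kWh

8446.77


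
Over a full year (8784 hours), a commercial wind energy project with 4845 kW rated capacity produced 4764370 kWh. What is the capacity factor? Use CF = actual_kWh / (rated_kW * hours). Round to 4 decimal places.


Capacity factor = actual output / maximum possible output
Maximum possible = rated * hours = 4845 * 8784 = 42558480 kWh
CF = 4764370 / 42558480
CF = 0.1119

0.1119


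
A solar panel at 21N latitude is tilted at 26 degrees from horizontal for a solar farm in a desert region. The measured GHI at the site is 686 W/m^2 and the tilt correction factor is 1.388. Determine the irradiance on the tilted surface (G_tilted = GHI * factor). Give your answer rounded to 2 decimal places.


Identify the given values:
  GHI = 686 W/m^2, tilt correction factor = 1.388
Apply the formula G_tilted = GHI * factor:
  G_tilted = 686 * 1.388
  G_tilted = 952.17 W/m^2

952.17


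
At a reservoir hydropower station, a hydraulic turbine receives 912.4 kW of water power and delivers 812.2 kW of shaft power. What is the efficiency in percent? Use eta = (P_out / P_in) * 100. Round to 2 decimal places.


Turbine efficiency = (output power / input power) * 100
eta = (812.2 / 912.4) * 100
eta = 89.02%

89.02


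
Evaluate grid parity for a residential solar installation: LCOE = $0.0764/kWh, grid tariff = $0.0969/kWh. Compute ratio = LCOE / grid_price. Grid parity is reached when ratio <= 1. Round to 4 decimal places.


Compare LCOE to grid price:
  LCOE = $0.0764/kWh, Grid price = $0.0969/kWh
  Ratio = LCOE / grid_price = 0.0764 / 0.0969 = 0.7884
  Grid parity achieved (ratio <= 1)? yes

0.7884


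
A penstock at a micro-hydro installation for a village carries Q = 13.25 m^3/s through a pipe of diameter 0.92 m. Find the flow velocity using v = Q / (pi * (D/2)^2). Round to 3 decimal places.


Compute pipe cross-sectional area:
  A = pi * (D/2)^2 = pi * (0.92/2)^2 = 0.6648 m^2
Calculate velocity:
  v = Q / A = 13.25 / 0.6648
  v = 19.932 m/s

19.932


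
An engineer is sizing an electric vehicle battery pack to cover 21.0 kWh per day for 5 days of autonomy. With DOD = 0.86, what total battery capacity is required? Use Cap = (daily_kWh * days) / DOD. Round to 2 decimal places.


Total energy needed = daily * days = 21.0 * 5 = 105.0 kWh
Account for depth of discharge:
  Cap = total_energy / DOD = 105.0 / 0.86
  Cap = 122.09 kWh

122.09


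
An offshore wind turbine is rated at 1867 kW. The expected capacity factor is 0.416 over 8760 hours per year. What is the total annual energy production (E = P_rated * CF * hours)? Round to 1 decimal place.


Annual energy = rated_kW * capacity_factor * hours_per_year
Given: P_rated = 1867 kW, CF = 0.416, hours = 8760
E = 1867 * 0.416 * 8760
E = 6803646.7 kWh

6803646.7


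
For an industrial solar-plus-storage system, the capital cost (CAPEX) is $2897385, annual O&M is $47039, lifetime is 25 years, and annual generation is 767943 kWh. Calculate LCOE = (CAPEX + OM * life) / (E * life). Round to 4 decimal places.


Total cost = CAPEX + OM * lifetime = 2897385 + 47039 * 25 = 2897385 + 1175975 = 4073360
Total generation = annual * lifetime = 767943 * 25 = 19198575 kWh
LCOE = 4073360 / 19198575
LCOE = 0.2122 $/kWh

0.2122


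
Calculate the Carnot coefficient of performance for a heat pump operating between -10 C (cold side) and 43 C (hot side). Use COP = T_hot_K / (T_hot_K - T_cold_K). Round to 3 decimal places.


Convert to Kelvin:
  T_hot = 43 + 273.15 = 316.15 K
  T_cold = -10 + 273.15 = 263.15 K
Apply Carnot COP formula:
  COP = T_hot_K / (T_hot_K - T_cold_K) = 316.15 / 53.0
  COP = 5.965

5.965


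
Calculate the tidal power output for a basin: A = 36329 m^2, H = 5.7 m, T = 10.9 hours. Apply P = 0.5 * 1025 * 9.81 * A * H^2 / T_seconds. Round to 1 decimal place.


Convert period to seconds: T = 10.9 * 3600 = 39240.0 s
H^2 = 5.7^2 = 32.49
P = 0.5 * rho * g * A * H^2 / T
P = 0.5 * 1025 * 9.81 * 36329 * 32.49 / 39240.0
P = 151229.7 W

151229.7


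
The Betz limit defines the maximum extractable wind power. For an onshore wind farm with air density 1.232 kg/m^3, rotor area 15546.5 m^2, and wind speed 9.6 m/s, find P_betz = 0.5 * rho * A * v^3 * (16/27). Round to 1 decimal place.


The Betz coefficient Cp_max = 16/27 = 0.5926
v^3 = 9.6^3 = 884.736
P_betz = 0.5 * rho * A * v^3 * Cp_max
P_betz = 0.5 * 1.232 * 15546.5 * 884.736 * 0.5926
P_betz = 5020919.5 W

5020919.5


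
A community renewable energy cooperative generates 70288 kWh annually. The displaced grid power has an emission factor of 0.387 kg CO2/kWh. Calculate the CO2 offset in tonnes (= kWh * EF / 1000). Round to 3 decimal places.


CO2 offset in kg = generation * emission_factor
CO2 offset = 70288 * 0.387 = 27201.46 kg
Convert to tonnes:
  CO2 offset = 27201.46 / 1000 = 27.201 tonnes

27.201


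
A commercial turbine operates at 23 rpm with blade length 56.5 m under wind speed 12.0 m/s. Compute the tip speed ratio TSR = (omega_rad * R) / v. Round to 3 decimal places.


Convert rotational speed to rad/s:
  omega = 23 * 2 * pi / 60 = 2.4086 rad/s
Compute tip speed:
  v_tip = omega * R = 2.4086 * 56.5 = 136.083 m/s
Tip speed ratio:
  TSR = v_tip / v_wind = 136.083 / 12.0 = 11.340

11.340


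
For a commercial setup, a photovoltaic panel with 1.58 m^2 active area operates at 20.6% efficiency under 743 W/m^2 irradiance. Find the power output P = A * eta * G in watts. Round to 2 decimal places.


Use the solar power formula P = A * eta * G.
Given: A = 1.58 m^2, eta = 0.206, G = 743 W/m^2
P = 1.58 * 0.206 * 743
P = 241.83 W

241.83


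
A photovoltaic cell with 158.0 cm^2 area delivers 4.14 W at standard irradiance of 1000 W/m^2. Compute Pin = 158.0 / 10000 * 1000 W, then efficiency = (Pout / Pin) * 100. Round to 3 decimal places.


First compute the input power:
  Pin = area_cm2 / 10000 * G = 158.0 / 10000 * 1000 = 15.8 W
Then compute efficiency:
  Efficiency = (Pout / Pin) * 100 = (4.14 / 15.8) * 100
  Efficiency = 26.203%

26.203


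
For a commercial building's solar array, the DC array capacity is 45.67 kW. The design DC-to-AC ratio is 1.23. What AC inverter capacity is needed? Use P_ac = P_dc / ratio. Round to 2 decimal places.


The inverter AC capacity is determined by the DC/AC ratio.
Given: P_dc = 45.67 kW, DC/AC ratio = 1.23
P_ac = P_dc / ratio = 45.67 / 1.23
P_ac = 37.13 kW

37.13


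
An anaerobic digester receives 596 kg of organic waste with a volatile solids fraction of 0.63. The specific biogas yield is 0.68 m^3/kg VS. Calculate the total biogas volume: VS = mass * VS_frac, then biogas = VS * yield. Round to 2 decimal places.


Compute volatile solids:
  VS = mass * VS_fraction = 596 * 0.63 = 375.48 kg
Calculate biogas volume:
  Biogas = VS * specific_yield = 375.48 * 0.68
  Biogas = 255.33 m^3

255.33


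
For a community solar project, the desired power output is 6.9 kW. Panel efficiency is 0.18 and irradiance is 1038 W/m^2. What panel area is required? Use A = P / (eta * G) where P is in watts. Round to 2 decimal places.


Convert target power to watts: P = 6.9 * 1000 = 6900.0 W
Compute denominator: eta * G = 0.18 * 1038 = 186.84
Required area A = P / (eta * G) = 6900.0 / 186.84
A = 36.93 m^2

36.93


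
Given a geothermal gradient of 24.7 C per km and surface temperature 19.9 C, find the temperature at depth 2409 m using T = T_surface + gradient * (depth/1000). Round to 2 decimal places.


Convert depth to km: 2409 / 1000 = 2.409 km
Temperature increase = gradient * depth_km = 24.7 * 2.409 = 59.5 C
Temperature at depth = T_surface + delta_T = 19.9 + 59.5
T = 79.40 C

79.40


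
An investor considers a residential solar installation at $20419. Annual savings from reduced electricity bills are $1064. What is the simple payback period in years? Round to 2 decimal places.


Simple payback period = initial cost / annual savings
Payback = 20419 / 1064
Payback = 19.19 years

19.19


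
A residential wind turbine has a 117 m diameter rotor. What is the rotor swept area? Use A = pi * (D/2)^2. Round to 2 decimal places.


Compute the rotor radius:
  r = D / 2 = 117 / 2 = 58.5 m
Calculate swept area:
  A = pi * r^2 = pi * 58.5^2
  A = 10751.32 m^2

10751.32
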